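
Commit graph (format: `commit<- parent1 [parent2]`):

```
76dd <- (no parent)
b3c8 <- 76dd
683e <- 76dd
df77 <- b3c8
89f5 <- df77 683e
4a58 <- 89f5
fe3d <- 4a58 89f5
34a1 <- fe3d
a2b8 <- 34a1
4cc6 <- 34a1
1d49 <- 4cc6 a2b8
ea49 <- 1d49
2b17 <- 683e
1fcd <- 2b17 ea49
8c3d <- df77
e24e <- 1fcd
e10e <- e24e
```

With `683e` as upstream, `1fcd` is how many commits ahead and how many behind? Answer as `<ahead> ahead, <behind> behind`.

12 ahead, 0 behind

Reachable from 1fcd: {1d49, 1fcd, 2b17, 34a1, 4a58, 4cc6, 683e, 76dd, 89f5, a2b8, b3c8, df77, ea49, fe3d}.
Reachable from 683e: {683e, 76dd}.
Only in 1fcd's history (ahead): {1d49, 1fcd, 2b17, 34a1, 4a58, 4cc6, 89f5, a2b8, b3c8, df77, ea49, fe3d} — 12.
Only in 683e's history (behind): {} — 0.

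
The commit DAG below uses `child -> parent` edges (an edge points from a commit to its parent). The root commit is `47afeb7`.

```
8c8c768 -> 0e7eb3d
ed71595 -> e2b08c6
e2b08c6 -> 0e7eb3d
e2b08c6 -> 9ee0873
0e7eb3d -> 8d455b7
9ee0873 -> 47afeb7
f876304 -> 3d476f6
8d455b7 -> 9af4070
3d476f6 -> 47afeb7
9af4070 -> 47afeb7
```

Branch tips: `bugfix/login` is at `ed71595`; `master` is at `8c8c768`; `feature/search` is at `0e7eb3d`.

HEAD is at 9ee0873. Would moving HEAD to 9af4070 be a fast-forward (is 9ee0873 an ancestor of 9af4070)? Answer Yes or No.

A fast-forward from 9ee0873 to 9af4070 is possible iff 9ee0873 is an ancestor of 9af4070.
Ancestors of 9af4070: {47afeb7, 9af4070}.
9ee0873 is not among them, so fast-forward is not possible.

No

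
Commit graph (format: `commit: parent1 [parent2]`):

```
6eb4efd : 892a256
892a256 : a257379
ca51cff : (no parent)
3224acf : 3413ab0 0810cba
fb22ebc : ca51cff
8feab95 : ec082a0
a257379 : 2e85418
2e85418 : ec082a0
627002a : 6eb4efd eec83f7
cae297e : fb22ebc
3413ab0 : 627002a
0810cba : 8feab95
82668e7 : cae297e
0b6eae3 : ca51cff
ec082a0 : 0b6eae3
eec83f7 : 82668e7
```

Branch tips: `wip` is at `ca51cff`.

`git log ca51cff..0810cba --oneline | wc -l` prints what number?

Reachable from 0810cba: {0810cba, 0b6eae3, 8feab95, ca51cff, ec082a0}.
Reachable from ca51cff: {ca51cff}.
In 0810cba's history but not ca51cff's: {0810cba, 0b6eae3, 8feab95, ec082a0} — 4 commits.

4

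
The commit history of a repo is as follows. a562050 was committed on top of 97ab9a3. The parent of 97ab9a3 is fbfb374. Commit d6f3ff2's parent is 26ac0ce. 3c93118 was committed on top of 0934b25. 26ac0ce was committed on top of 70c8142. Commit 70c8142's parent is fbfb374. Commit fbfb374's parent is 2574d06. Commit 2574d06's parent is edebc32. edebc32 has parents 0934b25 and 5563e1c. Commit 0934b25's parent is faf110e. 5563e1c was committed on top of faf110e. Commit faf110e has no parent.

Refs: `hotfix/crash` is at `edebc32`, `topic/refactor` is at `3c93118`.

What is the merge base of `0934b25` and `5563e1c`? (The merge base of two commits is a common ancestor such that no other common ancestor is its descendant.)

Ancestors of 0934b25: {0934b25, faf110e}.
Ancestors of 5563e1c: {5563e1c, faf110e}.
Common ancestors: {faf110e}.
The only common ancestor is faf110e, so it is the merge base.

faf110e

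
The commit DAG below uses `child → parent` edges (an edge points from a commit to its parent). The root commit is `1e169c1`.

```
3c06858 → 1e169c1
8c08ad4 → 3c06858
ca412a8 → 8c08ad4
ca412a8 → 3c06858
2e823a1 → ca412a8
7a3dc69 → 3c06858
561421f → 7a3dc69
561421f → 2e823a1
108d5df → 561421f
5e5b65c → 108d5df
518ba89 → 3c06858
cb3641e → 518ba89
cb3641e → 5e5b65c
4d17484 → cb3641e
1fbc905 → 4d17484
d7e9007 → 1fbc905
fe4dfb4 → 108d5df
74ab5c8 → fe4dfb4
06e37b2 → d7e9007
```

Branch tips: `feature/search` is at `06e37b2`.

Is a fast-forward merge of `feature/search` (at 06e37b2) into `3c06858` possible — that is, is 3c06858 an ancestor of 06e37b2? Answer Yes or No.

A fast-forward from 3c06858 to 06e37b2 is possible iff 3c06858 is an ancestor of 06e37b2.
Ancestors of 06e37b2: {06e37b2, 108d5df, 1e169c1, 1fbc905, 2e823a1, 3c06858, 4d17484, 518ba89, 561421f, 5e5b65c, 7a3dc69, 8c08ad4, ca412a8, cb3641e, d7e9007}.
3c06858 is among them, so fast-forward is possible.

Yes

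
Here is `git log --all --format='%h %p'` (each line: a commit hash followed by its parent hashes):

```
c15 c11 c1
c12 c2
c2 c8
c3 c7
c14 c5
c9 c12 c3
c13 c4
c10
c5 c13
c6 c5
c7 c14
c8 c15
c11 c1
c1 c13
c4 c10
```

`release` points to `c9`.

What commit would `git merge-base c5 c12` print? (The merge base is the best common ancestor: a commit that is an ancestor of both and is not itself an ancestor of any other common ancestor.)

c13

Ancestors of c5: {c10, c13, c4, c5}.
Ancestors of c12: {c1, c10, c11, c12, c13, c15, c2, c4, c8}.
Common ancestors: {c10, c13, c4}.
Among these, c13 is not an ancestor of any other common ancestor — it is the merge base.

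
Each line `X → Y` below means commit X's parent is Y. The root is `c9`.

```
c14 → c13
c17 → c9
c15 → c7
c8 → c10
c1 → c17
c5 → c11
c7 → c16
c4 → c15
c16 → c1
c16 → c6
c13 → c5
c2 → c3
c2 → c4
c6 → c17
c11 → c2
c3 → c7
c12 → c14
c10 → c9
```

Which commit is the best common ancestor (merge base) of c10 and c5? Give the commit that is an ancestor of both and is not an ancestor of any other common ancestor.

c9

Ancestors of c10: {c10, c9}.
Ancestors of c5: {c1, c11, c15, c16, c17, c2, c3, c4, c5, c6, c7, c9}.
Common ancestors: {c9}.
The only common ancestor is c9, so it is the merge base.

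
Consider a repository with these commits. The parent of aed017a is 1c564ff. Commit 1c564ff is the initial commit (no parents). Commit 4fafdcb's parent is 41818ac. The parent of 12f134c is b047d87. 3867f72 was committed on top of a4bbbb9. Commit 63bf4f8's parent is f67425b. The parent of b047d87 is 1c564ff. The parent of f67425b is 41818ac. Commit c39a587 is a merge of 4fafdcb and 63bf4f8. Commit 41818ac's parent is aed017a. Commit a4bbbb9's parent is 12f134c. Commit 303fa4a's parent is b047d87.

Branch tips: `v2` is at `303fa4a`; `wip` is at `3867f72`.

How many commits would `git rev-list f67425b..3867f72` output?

4

Reachable from 3867f72: {12f134c, 1c564ff, 3867f72, a4bbbb9, b047d87}.
Reachable from f67425b: {1c564ff, 41818ac, aed017a, f67425b}.
In 3867f72's history but not f67425b's: {12f134c, 3867f72, a4bbbb9, b047d87} — 4 commits.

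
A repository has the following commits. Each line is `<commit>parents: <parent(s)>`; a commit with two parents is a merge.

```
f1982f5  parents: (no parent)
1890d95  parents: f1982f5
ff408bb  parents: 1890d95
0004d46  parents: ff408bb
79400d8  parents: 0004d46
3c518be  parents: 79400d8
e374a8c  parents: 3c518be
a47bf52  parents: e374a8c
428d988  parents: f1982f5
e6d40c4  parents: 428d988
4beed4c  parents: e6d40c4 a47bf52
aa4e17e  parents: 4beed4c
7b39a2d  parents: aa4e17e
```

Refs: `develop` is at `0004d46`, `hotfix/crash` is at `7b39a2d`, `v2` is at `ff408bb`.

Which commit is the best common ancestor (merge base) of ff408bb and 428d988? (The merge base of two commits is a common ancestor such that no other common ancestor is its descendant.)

f1982f5

Ancestors of ff408bb: {1890d95, f1982f5, ff408bb}.
Ancestors of 428d988: {428d988, f1982f5}.
Common ancestors: {f1982f5}.
The only common ancestor is f1982f5, so it is the merge base.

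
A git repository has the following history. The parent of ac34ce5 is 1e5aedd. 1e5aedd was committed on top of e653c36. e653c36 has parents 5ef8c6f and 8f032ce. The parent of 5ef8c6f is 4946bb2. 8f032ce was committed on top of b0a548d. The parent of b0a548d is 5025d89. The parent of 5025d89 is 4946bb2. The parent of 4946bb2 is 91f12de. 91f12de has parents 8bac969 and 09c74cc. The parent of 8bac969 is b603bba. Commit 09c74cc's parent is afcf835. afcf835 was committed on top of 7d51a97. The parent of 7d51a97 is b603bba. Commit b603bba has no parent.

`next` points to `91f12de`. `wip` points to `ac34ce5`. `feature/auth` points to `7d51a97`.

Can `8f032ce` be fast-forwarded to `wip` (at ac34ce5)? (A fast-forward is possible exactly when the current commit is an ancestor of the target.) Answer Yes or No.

A fast-forward from 8f032ce to ac34ce5 is possible iff 8f032ce is an ancestor of ac34ce5.
Ancestors of ac34ce5: {09c74cc, 1e5aedd, 4946bb2, 5025d89, 5ef8c6f, 7d51a97, 8bac969, 8f032ce, 91f12de, ac34ce5, afcf835, b0a548d, b603bba, e653c36}.
8f032ce is among them, so fast-forward is possible.

Yes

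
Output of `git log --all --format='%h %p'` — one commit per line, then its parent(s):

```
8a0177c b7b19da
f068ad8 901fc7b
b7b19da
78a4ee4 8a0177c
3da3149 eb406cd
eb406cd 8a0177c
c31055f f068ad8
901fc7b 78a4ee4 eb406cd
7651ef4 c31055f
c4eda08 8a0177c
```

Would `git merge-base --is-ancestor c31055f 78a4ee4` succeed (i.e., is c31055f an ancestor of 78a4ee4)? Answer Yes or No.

No

Ancestors of 78a4ee4: {78a4ee4, 8a0177c, b7b19da}.
c31055f is not in that set, so it is not an ancestor of 78a4ee4.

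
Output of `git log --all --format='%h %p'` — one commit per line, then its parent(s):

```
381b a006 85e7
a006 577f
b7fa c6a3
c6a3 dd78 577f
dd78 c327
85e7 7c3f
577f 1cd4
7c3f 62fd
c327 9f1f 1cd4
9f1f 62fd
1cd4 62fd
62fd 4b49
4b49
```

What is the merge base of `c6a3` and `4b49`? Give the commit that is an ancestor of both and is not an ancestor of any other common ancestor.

Ancestors of c6a3: {1cd4, 4b49, 577f, 62fd, 9f1f, c327, c6a3, dd78}.
Ancestors of 4b49: {4b49}.
Common ancestors: {4b49}.
The only common ancestor is 4b49, so it is the merge base.

4b49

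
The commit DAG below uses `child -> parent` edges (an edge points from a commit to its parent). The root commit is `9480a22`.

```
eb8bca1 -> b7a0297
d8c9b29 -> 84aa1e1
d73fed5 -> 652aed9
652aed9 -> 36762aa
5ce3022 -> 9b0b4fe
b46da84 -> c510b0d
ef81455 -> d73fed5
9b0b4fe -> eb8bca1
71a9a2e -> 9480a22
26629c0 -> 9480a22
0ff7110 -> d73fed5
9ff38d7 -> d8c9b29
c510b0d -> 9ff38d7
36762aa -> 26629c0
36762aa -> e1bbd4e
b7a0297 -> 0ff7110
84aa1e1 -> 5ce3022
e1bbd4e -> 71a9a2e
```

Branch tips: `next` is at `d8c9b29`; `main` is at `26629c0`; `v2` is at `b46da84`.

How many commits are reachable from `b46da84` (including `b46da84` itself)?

17

Walking parent pointers from b46da84: reachable set = {0ff7110, 26629c0, 36762aa, 5ce3022, 652aed9, 71a9a2e, 84aa1e1, 9480a22, 9b0b4fe, 9ff38d7, b46da84, b7a0297, c510b0d, d73fed5, d8c9b29, e1bbd4e, eb8bca1}.
That is 17 commits.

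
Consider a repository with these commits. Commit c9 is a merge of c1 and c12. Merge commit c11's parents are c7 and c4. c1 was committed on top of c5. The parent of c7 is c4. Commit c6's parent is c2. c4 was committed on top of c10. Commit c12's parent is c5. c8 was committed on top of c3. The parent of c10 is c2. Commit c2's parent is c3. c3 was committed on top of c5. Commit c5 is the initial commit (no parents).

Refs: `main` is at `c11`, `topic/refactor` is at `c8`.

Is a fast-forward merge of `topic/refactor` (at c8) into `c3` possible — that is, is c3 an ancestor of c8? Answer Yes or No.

Yes

A fast-forward from c3 to c8 is possible iff c3 is an ancestor of c8.
Ancestors of c8: {c3, c5, c8}.
c3 is among them, so fast-forward is possible.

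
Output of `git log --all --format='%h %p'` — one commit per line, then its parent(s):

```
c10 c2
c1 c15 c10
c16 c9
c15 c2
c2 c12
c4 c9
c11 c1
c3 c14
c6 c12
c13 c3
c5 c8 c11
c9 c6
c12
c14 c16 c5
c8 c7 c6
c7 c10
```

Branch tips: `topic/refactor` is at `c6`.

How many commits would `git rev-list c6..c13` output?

Reachable from c13: {c1, c10, c11, c12, c13, c14, c15, c16, c2, c3, c5, c6, c7, c8, c9}.
Reachable from c6: {c12, c6}.
In c13's history but not c6's: {c1, c10, c11, c13, c14, c15, c16, c2, c3, c5, c7, c8, c9} — 13 commits.

13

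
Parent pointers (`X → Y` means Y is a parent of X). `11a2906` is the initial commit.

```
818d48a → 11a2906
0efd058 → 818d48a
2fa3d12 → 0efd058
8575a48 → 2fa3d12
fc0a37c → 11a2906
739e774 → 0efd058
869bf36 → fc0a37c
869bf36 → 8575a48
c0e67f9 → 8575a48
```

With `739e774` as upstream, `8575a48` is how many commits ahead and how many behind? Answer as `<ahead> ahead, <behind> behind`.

Reachable from 8575a48: {0efd058, 11a2906, 2fa3d12, 818d48a, 8575a48}.
Reachable from 739e774: {0efd058, 11a2906, 739e774, 818d48a}.
Only in 8575a48's history (ahead): {2fa3d12, 8575a48} — 2.
Only in 739e774's history (behind): {739e774} — 1.

2 ahead, 1 behind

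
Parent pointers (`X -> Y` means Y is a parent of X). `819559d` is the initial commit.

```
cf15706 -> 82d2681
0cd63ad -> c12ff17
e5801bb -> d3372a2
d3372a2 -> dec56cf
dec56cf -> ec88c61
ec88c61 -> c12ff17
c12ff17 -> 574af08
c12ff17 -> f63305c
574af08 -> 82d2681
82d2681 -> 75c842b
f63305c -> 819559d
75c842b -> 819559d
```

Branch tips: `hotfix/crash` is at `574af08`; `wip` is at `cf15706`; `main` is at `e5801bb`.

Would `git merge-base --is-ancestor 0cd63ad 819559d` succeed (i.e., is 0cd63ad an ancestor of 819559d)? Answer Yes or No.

No

Ancestors of 819559d: {819559d}.
0cd63ad is not in that set, so it is not an ancestor of 819559d.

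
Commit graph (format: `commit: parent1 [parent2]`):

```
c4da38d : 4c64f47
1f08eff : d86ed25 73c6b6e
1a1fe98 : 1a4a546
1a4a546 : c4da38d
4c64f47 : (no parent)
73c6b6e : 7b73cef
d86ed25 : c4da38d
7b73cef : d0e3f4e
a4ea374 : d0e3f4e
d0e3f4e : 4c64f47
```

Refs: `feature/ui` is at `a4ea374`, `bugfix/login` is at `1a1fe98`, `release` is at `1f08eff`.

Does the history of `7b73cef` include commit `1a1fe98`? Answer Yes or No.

Ancestors of 7b73cef: {4c64f47, 7b73cef, d0e3f4e}.
1a1fe98 is not in that set, so it is not an ancestor of 7b73cef.

No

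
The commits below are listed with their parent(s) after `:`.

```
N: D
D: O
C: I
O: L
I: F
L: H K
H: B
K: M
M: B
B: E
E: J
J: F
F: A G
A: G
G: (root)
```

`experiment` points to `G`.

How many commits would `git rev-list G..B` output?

Reachable from B: {A, B, E, F, G, J}.
Reachable from G: {G}.
In B's history but not G's: {A, B, E, F, J} — 5 commits.

5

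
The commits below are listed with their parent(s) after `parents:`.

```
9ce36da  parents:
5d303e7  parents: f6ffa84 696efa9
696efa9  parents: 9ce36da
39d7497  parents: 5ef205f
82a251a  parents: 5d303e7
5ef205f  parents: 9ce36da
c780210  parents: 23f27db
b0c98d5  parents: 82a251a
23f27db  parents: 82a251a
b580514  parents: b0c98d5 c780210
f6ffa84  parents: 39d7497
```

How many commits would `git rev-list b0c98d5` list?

Walking parent pointers from b0c98d5: reachable set = {39d7497, 5d303e7, 5ef205f, 696efa9, 82a251a, 9ce36da, b0c98d5, f6ffa84}.
That is 8 commits.

8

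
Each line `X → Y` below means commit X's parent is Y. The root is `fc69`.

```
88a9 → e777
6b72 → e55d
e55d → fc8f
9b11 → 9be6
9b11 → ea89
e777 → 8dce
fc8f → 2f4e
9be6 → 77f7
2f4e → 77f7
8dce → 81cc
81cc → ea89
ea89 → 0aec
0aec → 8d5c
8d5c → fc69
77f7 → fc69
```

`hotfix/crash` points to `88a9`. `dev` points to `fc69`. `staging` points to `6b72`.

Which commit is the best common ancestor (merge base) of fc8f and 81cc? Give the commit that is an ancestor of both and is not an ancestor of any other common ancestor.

fc69

Ancestors of fc8f: {2f4e, 77f7, fc69, fc8f}.
Ancestors of 81cc: {0aec, 81cc, 8d5c, ea89, fc69}.
Common ancestors: {fc69}.
The only common ancestor is fc69, so it is the merge base.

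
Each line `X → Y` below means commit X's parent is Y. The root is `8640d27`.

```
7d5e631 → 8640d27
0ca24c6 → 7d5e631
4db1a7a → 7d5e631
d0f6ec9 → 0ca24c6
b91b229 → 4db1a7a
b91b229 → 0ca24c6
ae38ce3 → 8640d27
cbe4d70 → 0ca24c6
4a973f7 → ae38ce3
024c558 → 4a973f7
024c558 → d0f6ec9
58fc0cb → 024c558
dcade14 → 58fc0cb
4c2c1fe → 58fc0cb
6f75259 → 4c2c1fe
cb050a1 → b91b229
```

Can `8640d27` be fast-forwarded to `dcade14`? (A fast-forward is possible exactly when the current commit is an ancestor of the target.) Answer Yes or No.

Yes

A fast-forward from 8640d27 to dcade14 is possible iff 8640d27 is an ancestor of dcade14.
Ancestors of dcade14: {024c558, 0ca24c6, 4a973f7, 58fc0cb, 7d5e631, 8640d27, ae38ce3, d0f6ec9, dcade14}.
8640d27 is among them, so fast-forward is possible.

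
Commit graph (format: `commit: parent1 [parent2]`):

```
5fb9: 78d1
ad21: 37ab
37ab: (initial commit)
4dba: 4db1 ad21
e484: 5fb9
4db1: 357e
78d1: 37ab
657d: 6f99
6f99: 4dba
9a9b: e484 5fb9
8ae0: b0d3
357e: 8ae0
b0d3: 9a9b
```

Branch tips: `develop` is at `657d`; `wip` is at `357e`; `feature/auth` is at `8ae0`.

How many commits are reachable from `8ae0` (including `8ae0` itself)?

7

Walking parent pointers from 8ae0: reachable set = {37ab, 5fb9, 78d1, 8ae0, 9a9b, b0d3, e484}.
That is 7 commits.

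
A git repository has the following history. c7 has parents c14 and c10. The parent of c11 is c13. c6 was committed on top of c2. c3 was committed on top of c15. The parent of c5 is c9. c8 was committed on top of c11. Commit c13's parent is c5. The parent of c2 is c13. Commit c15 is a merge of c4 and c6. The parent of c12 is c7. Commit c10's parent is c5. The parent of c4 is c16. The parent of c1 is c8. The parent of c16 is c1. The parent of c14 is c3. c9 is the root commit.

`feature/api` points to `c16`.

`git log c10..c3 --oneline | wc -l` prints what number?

10

Reachable from c3: {c1, c11, c13, c15, c16, c2, c3, c4, c5, c6, c8, c9}.
Reachable from c10: {c10, c5, c9}.
In c3's history but not c10's: {c1, c11, c13, c15, c16, c2, c3, c4, c6, c8} — 10 commits.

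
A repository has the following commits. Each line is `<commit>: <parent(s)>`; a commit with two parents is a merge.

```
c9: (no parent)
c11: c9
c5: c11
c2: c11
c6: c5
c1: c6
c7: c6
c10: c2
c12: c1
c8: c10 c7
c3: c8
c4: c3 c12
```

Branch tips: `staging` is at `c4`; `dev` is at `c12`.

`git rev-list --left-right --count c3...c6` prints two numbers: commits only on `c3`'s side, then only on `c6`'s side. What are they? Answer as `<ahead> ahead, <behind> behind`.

Reachable from c3: {c10, c11, c2, c3, c5, c6, c7, c8, c9}.
Reachable from c6: {c11, c5, c6, c9}.
Only in c3's history (ahead): {c10, c2, c3, c7, c8} — 5.
Only in c6's history (behind): {} — 0.

5 ahead, 0 behind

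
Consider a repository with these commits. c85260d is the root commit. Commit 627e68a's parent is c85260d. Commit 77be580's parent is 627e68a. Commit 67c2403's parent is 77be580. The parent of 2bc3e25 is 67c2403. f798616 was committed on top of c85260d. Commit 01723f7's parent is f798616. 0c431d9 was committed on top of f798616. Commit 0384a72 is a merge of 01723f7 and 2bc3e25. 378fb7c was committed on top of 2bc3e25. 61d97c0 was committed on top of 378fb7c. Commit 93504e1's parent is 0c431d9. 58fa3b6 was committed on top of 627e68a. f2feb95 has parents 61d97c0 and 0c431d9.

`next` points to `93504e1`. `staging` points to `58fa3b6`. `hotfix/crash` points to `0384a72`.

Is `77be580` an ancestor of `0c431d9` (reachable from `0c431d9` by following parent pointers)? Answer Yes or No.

No

Ancestors of 0c431d9: {0c431d9, c85260d, f798616}.
77be580 is not in that set, so it is not an ancestor of 0c431d9.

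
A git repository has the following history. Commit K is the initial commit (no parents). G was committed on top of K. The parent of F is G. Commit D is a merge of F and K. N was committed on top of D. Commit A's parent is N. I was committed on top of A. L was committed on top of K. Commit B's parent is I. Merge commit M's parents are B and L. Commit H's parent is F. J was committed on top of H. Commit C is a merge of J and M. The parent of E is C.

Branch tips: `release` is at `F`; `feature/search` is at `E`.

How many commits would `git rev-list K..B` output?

Reachable from B: {A, B, D, F, G, I, K, N}.
Reachable from K: {K}.
In B's history but not K's: {A, B, D, F, G, I, N} — 7 commits.

7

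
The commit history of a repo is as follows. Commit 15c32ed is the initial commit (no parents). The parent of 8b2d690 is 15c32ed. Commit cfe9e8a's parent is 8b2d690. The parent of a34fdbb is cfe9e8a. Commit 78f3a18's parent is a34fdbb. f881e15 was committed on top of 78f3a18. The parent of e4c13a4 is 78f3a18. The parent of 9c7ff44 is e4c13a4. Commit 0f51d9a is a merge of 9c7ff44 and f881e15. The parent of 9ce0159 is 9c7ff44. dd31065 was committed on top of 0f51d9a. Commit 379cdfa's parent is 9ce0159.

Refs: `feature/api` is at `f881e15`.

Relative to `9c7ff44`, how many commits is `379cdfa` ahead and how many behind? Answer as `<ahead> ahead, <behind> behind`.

2 ahead, 0 behind

Reachable from 379cdfa: {15c32ed, 379cdfa, 78f3a18, 8b2d690, 9c7ff44, 9ce0159, a34fdbb, cfe9e8a, e4c13a4}.
Reachable from 9c7ff44: {15c32ed, 78f3a18, 8b2d690, 9c7ff44, a34fdbb, cfe9e8a, e4c13a4}.
Only in 379cdfa's history (ahead): {379cdfa, 9ce0159} — 2.
Only in 9c7ff44's history (behind): {} — 0.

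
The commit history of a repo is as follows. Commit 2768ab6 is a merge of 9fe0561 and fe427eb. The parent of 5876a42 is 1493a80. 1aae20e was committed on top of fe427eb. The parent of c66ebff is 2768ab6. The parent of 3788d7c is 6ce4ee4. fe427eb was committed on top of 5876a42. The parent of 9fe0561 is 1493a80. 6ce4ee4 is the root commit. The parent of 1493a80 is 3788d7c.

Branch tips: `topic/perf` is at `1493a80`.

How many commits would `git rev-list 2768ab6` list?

Walking parent pointers from 2768ab6: reachable set = {1493a80, 2768ab6, 3788d7c, 5876a42, 6ce4ee4, 9fe0561, fe427eb}.
That is 7 commits.

7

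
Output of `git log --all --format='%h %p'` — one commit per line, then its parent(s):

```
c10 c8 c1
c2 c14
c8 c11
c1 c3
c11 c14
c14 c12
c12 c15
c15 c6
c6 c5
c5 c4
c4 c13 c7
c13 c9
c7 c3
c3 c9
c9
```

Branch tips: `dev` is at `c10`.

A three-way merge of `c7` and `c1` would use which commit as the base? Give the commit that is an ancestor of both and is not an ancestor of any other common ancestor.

c3

Ancestors of c7: {c3, c7, c9}.
Ancestors of c1: {c1, c3, c9}.
Common ancestors: {c3, c9}.
Among these, c3 is not an ancestor of any other common ancestor — it is the merge base.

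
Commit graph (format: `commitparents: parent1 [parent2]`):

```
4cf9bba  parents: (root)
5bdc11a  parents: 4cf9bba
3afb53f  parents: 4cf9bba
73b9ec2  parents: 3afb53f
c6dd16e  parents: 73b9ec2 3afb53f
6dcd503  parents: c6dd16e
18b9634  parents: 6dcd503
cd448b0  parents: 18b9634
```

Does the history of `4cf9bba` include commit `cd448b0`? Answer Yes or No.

No

Ancestors of 4cf9bba: {4cf9bba}.
cd448b0 is not in that set, so it is not an ancestor of 4cf9bba.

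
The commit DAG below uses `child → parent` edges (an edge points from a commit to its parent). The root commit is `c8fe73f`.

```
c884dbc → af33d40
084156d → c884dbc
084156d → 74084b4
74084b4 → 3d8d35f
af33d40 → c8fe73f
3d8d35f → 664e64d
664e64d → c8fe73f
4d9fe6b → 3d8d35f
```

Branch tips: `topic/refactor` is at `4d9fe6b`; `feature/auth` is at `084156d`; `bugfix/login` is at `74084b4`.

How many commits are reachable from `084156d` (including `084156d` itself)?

Walking parent pointers from 084156d: reachable set = {084156d, 3d8d35f, 664e64d, 74084b4, af33d40, c884dbc, c8fe73f}.
That is 7 commits.

7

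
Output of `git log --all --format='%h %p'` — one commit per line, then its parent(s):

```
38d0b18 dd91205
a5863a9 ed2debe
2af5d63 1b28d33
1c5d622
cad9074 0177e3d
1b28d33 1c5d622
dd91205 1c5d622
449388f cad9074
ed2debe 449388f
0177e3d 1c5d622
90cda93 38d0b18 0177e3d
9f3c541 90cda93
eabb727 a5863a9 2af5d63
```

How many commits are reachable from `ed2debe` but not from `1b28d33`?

Reachable from ed2debe: {0177e3d, 1c5d622, 449388f, cad9074, ed2debe}.
Reachable from 1b28d33: {1b28d33, 1c5d622}.
In ed2debe's history but not 1b28d33's: {0177e3d, 449388f, cad9074, ed2debe} — 4 commits.

4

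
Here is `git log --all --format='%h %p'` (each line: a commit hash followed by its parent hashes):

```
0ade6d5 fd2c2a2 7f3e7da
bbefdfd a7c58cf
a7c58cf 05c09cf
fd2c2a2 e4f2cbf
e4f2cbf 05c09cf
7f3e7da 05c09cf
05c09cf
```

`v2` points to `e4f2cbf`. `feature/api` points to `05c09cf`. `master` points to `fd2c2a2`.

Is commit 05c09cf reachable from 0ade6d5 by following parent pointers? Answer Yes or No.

Yes

Ancestors of 0ade6d5 (commits reachable by following parents): {05c09cf, 0ade6d5, 7f3e7da, e4f2cbf, fd2c2a2}.
05c09cf is in that set, so it is an ancestor of 0ade6d5.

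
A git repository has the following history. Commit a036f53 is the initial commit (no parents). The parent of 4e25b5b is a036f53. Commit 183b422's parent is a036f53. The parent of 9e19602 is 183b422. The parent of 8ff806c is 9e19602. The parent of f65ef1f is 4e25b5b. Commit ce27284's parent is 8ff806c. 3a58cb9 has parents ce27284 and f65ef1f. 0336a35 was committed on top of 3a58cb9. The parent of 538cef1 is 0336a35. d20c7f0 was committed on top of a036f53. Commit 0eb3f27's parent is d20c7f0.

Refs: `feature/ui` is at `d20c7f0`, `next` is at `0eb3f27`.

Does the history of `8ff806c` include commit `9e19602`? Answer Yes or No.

Yes

Ancestors of 8ff806c (commits reachable by following parents): {183b422, 8ff806c, 9e19602, a036f53}.
9e19602 is in that set, so it is an ancestor of 8ff806c.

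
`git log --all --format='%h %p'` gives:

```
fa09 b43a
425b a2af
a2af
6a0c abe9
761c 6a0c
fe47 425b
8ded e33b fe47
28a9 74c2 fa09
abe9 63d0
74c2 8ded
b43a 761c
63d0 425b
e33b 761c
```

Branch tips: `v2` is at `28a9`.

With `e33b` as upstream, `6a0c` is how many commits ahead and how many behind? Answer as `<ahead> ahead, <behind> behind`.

0 ahead, 2 behind

Reachable from 6a0c: {425b, 63d0, 6a0c, a2af, abe9}.
Reachable from e33b: {425b, 63d0, 6a0c, 761c, a2af, abe9, e33b}.
Only in 6a0c's history (ahead): {} — 0.
Only in e33b's history (behind): {761c, e33b} — 2.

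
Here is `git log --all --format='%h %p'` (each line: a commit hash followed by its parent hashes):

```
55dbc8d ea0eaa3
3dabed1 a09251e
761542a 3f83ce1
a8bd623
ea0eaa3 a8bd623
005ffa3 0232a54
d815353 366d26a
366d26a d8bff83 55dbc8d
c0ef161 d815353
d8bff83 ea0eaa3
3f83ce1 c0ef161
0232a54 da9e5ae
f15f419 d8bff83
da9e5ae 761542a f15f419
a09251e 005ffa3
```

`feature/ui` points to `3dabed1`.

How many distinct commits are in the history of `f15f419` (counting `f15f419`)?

Walking parent pointers from f15f419: reachable set = {a8bd623, d8bff83, ea0eaa3, f15f419}.
That is 4 commits.

4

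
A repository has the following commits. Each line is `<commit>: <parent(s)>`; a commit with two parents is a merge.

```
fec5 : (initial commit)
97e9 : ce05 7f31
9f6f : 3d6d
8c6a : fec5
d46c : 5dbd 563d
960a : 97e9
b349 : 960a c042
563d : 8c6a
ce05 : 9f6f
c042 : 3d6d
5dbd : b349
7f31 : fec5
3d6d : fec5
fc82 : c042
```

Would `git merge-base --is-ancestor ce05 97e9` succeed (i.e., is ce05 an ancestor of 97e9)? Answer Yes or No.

Ancestors of 97e9 (commits reachable by following parents): {3d6d, 7f31, 97e9, 9f6f, ce05, fec5}.
ce05 is in that set, so it is an ancestor of 97e9.

Yes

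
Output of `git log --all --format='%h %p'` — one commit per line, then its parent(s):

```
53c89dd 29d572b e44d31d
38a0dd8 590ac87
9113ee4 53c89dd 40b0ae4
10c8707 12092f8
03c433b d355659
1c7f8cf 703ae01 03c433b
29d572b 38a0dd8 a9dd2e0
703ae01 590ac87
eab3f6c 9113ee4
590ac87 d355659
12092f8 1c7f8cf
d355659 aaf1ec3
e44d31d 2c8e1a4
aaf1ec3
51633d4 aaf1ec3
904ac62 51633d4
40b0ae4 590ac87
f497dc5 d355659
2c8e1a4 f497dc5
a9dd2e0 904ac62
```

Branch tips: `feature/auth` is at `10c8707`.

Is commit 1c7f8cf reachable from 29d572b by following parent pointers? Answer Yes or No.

No

Ancestors of 29d572b: {29d572b, 38a0dd8, 51633d4, 590ac87, 904ac62, a9dd2e0, aaf1ec3, d355659}.
1c7f8cf is not in that set, so it is not an ancestor of 29d572b.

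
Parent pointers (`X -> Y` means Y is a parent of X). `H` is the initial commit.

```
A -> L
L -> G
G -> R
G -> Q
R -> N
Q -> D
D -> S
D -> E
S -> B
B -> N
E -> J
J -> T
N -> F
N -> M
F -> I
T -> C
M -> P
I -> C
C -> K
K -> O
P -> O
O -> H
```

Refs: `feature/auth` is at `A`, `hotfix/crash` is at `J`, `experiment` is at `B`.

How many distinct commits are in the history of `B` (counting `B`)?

10

Walking parent pointers from B: reachable set = {B, C, F, H, I, K, M, N, O, P}.
That is 10 commits.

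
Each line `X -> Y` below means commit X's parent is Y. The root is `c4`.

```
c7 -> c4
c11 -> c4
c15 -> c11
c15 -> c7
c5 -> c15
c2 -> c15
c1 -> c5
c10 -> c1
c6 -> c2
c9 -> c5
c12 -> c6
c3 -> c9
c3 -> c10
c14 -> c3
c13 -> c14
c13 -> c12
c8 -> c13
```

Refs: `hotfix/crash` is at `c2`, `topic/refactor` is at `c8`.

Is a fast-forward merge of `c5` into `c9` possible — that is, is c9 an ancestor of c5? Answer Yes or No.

No

A fast-forward from c9 to c5 is possible iff c9 is an ancestor of c5.
Ancestors of c5: {c11, c15, c4, c5, c7}.
c9 is not among them, so fast-forward is not possible.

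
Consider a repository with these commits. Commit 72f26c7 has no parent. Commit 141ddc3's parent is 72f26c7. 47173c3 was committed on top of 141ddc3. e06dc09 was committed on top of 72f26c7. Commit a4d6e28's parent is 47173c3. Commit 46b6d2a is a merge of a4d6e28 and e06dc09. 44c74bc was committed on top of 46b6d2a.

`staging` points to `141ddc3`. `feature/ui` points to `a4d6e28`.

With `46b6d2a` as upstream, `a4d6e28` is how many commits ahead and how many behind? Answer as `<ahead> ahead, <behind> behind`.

Reachable from a4d6e28: {141ddc3, 47173c3, 72f26c7, a4d6e28}.
Reachable from 46b6d2a: {141ddc3, 46b6d2a, 47173c3, 72f26c7, a4d6e28, e06dc09}.
Only in a4d6e28's history (ahead): {} — 0.
Only in 46b6d2a's history (behind): {46b6d2a, e06dc09} — 2.

0 ahead, 2 behind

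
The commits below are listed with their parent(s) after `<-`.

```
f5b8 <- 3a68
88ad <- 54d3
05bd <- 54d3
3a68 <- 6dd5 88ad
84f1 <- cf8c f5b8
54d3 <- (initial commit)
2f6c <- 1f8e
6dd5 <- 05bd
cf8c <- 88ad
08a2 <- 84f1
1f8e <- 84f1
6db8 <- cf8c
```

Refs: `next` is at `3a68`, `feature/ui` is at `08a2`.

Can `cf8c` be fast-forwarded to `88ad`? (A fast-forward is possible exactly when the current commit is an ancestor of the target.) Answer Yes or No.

A fast-forward from cf8c to 88ad is possible iff cf8c is an ancestor of 88ad.
Ancestors of 88ad: {54d3, 88ad}.
cf8c is not among them, so fast-forward is not possible.

No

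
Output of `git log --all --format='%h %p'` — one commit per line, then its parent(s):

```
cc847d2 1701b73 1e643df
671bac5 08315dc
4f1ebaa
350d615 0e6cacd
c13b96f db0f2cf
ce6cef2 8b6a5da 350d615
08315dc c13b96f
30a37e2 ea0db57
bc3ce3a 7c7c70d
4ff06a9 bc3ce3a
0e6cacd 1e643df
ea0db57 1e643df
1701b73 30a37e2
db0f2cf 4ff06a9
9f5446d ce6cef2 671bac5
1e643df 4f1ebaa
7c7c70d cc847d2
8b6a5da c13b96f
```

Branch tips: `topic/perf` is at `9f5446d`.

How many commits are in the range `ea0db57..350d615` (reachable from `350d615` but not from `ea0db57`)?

2

Reachable from 350d615: {0e6cacd, 1e643df, 350d615, 4f1ebaa}.
Reachable from ea0db57: {1e643df, 4f1ebaa, ea0db57}.
In 350d615's history but not ea0db57's: {0e6cacd, 350d615} — 2 commits.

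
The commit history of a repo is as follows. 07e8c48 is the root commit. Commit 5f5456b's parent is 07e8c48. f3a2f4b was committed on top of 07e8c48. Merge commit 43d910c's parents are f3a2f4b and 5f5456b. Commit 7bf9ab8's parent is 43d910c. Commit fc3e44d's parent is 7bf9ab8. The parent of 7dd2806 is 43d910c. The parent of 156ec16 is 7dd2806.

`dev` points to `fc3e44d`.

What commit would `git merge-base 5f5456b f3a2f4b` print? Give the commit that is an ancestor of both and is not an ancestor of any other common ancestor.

07e8c48

Ancestors of 5f5456b: {07e8c48, 5f5456b}.
Ancestors of f3a2f4b: {07e8c48, f3a2f4b}.
Common ancestors: {07e8c48}.
The only common ancestor is 07e8c48, so it is the merge base.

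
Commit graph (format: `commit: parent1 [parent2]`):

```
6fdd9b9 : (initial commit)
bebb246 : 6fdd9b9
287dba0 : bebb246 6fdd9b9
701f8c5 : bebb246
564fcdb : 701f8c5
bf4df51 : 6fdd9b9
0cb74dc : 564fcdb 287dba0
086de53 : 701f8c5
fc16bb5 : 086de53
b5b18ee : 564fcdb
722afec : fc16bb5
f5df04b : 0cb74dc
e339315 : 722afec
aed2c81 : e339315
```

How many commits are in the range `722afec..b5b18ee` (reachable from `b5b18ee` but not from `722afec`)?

2

Reachable from b5b18ee: {564fcdb, 6fdd9b9, 701f8c5, b5b18ee, bebb246}.
Reachable from 722afec: {086de53, 6fdd9b9, 701f8c5, 722afec, bebb246, fc16bb5}.
In b5b18ee's history but not 722afec's: {564fcdb, b5b18ee} — 2 commits.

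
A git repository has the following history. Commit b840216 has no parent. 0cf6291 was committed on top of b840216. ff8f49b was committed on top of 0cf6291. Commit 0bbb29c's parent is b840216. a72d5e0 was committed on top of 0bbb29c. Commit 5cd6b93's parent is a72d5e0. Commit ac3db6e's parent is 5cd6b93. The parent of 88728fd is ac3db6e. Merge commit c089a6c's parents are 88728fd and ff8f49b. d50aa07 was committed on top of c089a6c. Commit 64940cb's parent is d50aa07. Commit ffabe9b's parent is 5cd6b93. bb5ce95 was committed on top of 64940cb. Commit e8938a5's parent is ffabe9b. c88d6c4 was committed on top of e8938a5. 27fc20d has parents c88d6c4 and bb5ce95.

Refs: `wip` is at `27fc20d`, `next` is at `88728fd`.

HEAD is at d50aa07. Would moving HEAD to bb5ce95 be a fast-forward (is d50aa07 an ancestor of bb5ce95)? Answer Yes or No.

A fast-forward from d50aa07 to bb5ce95 is possible iff d50aa07 is an ancestor of bb5ce95.
Ancestors of bb5ce95: {0bbb29c, 0cf6291, 5cd6b93, 64940cb, 88728fd, a72d5e0, ac3db6e, b840216, bb5ce95, c089a6c, d50aa07, ff8f49b}.
d50aa07 is among them, so fast-forward is possible.

Yes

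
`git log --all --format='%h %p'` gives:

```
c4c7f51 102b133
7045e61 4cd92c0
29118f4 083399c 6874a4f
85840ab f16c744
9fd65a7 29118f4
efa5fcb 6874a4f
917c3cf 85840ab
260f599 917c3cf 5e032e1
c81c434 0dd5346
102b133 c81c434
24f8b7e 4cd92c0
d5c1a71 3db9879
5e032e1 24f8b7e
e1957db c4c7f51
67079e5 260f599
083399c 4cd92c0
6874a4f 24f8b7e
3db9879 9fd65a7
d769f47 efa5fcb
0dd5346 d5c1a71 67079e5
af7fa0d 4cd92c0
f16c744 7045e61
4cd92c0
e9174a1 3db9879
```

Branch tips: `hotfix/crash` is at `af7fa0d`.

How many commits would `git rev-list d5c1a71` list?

8

Walking parent pointers from d5c1a71: reachable set = {083399c, 24f8b7e, 29118f4, 3db9879, 4cd92c0, 6874a4f, 9fd65a7, d5c1a71}.
That is 8 commits.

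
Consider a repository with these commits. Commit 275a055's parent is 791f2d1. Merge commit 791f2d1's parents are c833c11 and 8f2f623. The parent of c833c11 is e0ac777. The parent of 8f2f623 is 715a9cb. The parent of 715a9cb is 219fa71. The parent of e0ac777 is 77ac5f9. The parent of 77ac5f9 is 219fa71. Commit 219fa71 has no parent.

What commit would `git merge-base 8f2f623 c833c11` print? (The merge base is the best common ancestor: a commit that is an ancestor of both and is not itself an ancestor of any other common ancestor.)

219fa71

Ancestors of 8f2f623: {219fa71, 715a9cb, 8f2f623}.
Ancestors of c833c11: {219fa71, 77ac5f9, c833c11, e0ac777}.
Common ancestors: {219fa71}.
The only common ancestor is 219fa71, so it is the merge base.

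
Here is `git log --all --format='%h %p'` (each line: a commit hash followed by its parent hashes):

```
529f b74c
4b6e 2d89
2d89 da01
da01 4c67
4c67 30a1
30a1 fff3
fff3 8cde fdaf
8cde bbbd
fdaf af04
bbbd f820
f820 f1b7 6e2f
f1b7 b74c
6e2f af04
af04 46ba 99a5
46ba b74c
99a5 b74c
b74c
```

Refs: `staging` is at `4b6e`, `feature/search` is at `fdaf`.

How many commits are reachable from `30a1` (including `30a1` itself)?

12

Walking parent pointers from 30a1: reachable set = {30a1, 46ba, 6e2f, 8cde, 99a5, af04, b74c, bbbd, f1b7, f820, fdaf, fff3}.
That is 12 commits.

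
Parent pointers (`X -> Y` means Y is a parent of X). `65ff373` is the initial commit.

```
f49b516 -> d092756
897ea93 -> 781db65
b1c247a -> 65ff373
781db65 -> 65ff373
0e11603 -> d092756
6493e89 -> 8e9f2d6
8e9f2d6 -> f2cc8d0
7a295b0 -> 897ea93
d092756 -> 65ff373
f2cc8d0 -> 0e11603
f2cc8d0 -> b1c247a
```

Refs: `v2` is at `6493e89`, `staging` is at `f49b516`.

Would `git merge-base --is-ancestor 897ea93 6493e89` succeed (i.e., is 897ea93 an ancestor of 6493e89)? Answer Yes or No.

No

Ancestors of 6493e89: {0e11603, 6493e89, 65ff373, 8e9f2d6, b1c247a, d092756, f2cc8d0}.
897ea93 is not in that set, so it is not an ancestor of 6493e89.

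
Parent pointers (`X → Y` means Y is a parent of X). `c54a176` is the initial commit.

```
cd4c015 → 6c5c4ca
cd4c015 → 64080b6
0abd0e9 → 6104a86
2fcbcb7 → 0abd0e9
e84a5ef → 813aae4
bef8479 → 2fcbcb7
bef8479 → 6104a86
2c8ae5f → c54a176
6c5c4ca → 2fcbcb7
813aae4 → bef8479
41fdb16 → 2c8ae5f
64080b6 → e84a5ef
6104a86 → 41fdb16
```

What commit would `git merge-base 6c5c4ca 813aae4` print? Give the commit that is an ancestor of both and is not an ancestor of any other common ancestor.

Ancestors of 6c5c4ca: {0abd0e9, 2c8ae5f, 2fcbcb7, 41fdb16, 6104a86, 6c5c4ca, c54a176}.
Ancestors of 813aae4: {0abd0e9, 2c8ae5f, 2fcbcb7, 41fdb16, 6104a86, 813aae4, bef8479, c54a176}.
Common ancestors: {0abd0e9, 2c8ae5f, 2fcbcb7, 41fdb16, 6104a86, c54a176}.
Among these, 2fcbcb7 is not an ancestor of any other common ancestor — it is the merge base.

2fcbcb7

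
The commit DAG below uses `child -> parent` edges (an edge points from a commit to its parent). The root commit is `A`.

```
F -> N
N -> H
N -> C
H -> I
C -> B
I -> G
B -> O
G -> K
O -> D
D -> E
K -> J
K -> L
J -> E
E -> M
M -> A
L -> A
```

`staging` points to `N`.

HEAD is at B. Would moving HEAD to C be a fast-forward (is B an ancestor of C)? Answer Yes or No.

A fast-forward from B to C is possible iff B is an ancestor of C.
Ancestors of C: {A, B, C, D, E, M, O}.
B is among them, so fast-forward is possible.

Yes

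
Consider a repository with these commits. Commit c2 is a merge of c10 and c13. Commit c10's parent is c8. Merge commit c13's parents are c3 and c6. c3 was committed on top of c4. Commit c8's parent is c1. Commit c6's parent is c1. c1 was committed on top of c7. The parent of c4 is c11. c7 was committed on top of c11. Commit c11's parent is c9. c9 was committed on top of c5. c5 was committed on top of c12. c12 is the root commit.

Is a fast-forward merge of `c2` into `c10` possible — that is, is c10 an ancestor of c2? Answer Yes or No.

A fast-forward from c10 to c2 is possible iff c10 is an ancestor of c2.
Ancestors of c2: {c1, c10, c11, c12, c13, c2, c3, c4, c5, c6, c7, c8, c9}.
c10 is among them, so fast-forward is possible.

Yes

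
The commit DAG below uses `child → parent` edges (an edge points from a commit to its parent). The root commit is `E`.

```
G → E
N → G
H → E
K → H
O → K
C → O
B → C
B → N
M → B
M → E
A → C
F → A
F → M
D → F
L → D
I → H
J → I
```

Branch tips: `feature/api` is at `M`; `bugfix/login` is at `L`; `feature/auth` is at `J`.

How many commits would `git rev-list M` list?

9

Walking parent pointers from M: reachable set = {B, C, E, G, H, K, M, N, O}.
That is 9 commits.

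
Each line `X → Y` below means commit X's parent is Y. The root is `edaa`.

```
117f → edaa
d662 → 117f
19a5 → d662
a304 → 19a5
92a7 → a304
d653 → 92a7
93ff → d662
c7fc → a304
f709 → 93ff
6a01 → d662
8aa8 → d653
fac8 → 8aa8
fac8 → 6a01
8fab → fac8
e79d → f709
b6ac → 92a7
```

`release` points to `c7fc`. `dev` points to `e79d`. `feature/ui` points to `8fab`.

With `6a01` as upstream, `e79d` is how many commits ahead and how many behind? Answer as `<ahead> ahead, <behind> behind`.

3 ahead, 1 behind

Reachable from e79d: {117f, 93ff, d662, e79d, edaa, f709}.
Reachable from 6a01: {117f, 6a01, d662, edaa}.
Only in e79d's history (ahead): {93ff, e79d, f709} — 3.
Only in 6a01's history (behind): {6a01} — 1.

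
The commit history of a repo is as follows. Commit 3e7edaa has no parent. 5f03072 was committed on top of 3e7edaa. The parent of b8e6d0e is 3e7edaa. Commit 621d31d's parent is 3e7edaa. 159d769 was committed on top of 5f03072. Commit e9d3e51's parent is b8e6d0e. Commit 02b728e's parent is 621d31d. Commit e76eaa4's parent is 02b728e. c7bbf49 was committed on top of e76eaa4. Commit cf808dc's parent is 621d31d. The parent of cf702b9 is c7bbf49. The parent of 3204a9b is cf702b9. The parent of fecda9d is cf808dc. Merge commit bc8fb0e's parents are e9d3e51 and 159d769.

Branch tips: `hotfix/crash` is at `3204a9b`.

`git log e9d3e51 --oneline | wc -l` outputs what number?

3

Walking parent pointers from e9d3e51: reachable set = {3e7edaa, b8e6d0e, e9d3e51}.
That is 3 commits.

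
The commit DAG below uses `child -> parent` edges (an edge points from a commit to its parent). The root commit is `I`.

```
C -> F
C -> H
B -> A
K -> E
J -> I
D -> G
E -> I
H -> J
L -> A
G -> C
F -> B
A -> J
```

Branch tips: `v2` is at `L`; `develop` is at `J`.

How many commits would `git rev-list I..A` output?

2

Reachable from A: {A, I, J}.
Reachable from I: {I}.
In A's history but not I's: {A, J} — 2 commits.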